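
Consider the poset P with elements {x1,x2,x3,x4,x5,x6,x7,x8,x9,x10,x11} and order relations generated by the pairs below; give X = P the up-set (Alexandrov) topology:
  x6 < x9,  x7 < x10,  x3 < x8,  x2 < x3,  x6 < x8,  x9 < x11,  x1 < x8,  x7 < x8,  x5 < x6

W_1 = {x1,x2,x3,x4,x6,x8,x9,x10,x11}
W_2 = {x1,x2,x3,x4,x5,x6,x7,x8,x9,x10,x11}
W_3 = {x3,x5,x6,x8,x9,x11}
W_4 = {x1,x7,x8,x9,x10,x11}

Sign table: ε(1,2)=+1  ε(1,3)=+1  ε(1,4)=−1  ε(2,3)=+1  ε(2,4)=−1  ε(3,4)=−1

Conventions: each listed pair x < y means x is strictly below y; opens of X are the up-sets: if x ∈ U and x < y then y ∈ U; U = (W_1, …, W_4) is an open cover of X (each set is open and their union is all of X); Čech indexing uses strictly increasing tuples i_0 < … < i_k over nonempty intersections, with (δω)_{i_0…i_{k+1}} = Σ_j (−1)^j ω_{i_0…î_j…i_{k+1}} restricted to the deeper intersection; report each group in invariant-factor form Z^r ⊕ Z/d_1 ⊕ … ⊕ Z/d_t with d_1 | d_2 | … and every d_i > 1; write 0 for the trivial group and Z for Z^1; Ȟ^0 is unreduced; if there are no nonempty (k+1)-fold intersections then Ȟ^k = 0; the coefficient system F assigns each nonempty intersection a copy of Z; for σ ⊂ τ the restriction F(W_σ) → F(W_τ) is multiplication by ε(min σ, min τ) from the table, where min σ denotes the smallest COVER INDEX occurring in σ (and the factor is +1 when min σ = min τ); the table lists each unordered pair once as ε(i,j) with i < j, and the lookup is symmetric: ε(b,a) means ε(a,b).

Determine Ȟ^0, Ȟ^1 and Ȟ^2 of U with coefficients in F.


Ȟ^0(U;F) ≅ Z, Ȟ^1(U;F) ≅ 0, Ȟ^2(U;F) ≅ 0

nonempty overlaps:
  W12={x1,x2,x3,x4,x6,x8,x9,x10,x11} W13={x3,x6,x8,x9,x11} W14={x1,x8,x9,x10,x11} W23={x3,x5,x6,x8,x9,x11} W24={x1,x7,x8,x9,x10,x11} W34={x8,x9,x11}
  W123={x3,x6,x8,x9,x11} W124={x1,x8,x9,x10,x11} W134={x8,x9,x11} W234={x8,x9,x11}
  W1234={x8,x9,x11}
C dims 4,6,4,1; δ0: rk 3, SNF 1^3; δ1: rk 3, SNF 1^3; δ2: rk 1, SNF 1^1
degree 0: 4−3−0 = 1 → Ȟ^0 ≅ Z
degree 1: 6−3−3 = 0 → Ȟ^1 ≅ 0
degree 2: 4−1−3 = 0 → Ȟ^2 ≅ 0


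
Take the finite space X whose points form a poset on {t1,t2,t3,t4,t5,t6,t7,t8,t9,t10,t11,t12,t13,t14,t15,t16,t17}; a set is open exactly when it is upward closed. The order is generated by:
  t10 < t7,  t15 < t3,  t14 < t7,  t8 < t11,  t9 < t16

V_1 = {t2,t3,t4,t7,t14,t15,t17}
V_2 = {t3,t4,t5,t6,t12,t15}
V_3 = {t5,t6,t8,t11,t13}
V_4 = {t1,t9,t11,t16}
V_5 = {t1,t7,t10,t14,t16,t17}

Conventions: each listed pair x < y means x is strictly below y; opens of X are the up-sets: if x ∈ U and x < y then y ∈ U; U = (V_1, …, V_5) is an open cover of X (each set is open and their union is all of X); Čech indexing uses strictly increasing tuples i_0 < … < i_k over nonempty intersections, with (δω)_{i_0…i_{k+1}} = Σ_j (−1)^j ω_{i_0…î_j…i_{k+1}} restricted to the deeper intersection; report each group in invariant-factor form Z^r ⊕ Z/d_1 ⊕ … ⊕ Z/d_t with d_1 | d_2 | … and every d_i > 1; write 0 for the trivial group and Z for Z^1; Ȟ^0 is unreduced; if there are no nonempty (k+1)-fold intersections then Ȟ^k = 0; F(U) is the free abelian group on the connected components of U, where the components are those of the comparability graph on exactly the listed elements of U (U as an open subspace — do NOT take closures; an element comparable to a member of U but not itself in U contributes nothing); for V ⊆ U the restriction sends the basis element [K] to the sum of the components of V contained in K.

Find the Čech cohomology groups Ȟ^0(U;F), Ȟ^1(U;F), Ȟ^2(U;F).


Ȟ^0 ≅ Z^12,  Ȟ^1 ≅ 0,  Ȟ^2 ≅ 0

nonempty overlaps:
  V12={t3,t4,t15} V15={t7,t14,t17} V23={t5,t6} V34={t11} V45={t1,t16}
components per intersection:
  V1: {t2} {t3,t15} {t4} {t7,t14} {t17}
  V2: {t3,t15} {t4} {t5} {t6} {t12}
  V3: {t5} {t6} {t8,t11} {t13}
  V4: {t1} {t9,t16} {t11}
  V5: {t1} {t7,t10,t14} {t16} {t17}
  V12: {t3,t15} {t4}
  V15: {t7,t14} {t17}
  V23: {t5} {t6}
  V34: {t11}
  V45: {t1} {t16}
C dims 21,9; δ0: rk 9, SNF 1^9
degree 0: 21−9−0 = 12 → Ȟ^0 ≅ Z^12
degree 1: 9−0−9 = 0 → Ȟ^1 ≅ 0
degree 2: 0−0−0 = 0 → Ȟ^2 ≅ 0


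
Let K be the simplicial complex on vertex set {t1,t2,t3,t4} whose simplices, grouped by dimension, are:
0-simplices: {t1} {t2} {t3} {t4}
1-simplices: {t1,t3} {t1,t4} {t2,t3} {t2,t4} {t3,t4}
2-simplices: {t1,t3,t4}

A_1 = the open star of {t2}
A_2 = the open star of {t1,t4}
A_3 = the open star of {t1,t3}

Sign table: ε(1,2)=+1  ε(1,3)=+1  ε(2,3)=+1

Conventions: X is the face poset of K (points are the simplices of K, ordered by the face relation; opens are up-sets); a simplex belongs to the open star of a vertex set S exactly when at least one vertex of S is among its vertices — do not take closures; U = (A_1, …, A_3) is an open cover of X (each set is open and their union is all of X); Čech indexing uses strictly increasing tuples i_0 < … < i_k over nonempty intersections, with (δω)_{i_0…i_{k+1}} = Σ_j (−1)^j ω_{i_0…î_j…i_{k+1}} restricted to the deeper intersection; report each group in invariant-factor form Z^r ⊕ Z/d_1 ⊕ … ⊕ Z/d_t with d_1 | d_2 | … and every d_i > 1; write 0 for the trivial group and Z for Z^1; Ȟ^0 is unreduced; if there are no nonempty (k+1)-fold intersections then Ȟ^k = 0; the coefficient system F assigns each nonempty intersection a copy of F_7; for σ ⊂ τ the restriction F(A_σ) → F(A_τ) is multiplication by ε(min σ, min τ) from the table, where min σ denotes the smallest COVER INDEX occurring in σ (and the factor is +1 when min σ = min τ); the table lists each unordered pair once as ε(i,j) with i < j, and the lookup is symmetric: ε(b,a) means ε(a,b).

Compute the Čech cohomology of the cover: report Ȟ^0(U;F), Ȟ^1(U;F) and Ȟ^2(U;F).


Ȟ^0 ≅ Z/7,  Ȟ^1 ≅ Z/7,  Ȟ^2 ≅ 0

intersection data:
  A1={{t2},{t2,t3},{t2,t4}} A2={{t1},{t4},{t1,t3},{t1,t4},{t2,t4},{t3,t4},{t1,t3,t4}} A3={{t1},{t3},{t1,t3},{t1,t4},{t2,t3},{t3,t4},{t1,t3,t4}}
  A12={{t2,t4}} A13={{t2,t3}} A23={{t1},{t1,t3},{t1,t4},{t3,t4},{t1,t3,t4}}
C dims 3,3; δ0: rk_F7 2
Ȟ^0 = (3 − 2) − 0 = 1, so Ȟ^0 ≅ Z/7
Ȟ^1 = (3 − 0) − 2 = 1, so Ȟ^1 ≅ Z/7
Ȟ^2 = (0 − 0) − 0 = 0, so Ȟ^2 ≅ 0


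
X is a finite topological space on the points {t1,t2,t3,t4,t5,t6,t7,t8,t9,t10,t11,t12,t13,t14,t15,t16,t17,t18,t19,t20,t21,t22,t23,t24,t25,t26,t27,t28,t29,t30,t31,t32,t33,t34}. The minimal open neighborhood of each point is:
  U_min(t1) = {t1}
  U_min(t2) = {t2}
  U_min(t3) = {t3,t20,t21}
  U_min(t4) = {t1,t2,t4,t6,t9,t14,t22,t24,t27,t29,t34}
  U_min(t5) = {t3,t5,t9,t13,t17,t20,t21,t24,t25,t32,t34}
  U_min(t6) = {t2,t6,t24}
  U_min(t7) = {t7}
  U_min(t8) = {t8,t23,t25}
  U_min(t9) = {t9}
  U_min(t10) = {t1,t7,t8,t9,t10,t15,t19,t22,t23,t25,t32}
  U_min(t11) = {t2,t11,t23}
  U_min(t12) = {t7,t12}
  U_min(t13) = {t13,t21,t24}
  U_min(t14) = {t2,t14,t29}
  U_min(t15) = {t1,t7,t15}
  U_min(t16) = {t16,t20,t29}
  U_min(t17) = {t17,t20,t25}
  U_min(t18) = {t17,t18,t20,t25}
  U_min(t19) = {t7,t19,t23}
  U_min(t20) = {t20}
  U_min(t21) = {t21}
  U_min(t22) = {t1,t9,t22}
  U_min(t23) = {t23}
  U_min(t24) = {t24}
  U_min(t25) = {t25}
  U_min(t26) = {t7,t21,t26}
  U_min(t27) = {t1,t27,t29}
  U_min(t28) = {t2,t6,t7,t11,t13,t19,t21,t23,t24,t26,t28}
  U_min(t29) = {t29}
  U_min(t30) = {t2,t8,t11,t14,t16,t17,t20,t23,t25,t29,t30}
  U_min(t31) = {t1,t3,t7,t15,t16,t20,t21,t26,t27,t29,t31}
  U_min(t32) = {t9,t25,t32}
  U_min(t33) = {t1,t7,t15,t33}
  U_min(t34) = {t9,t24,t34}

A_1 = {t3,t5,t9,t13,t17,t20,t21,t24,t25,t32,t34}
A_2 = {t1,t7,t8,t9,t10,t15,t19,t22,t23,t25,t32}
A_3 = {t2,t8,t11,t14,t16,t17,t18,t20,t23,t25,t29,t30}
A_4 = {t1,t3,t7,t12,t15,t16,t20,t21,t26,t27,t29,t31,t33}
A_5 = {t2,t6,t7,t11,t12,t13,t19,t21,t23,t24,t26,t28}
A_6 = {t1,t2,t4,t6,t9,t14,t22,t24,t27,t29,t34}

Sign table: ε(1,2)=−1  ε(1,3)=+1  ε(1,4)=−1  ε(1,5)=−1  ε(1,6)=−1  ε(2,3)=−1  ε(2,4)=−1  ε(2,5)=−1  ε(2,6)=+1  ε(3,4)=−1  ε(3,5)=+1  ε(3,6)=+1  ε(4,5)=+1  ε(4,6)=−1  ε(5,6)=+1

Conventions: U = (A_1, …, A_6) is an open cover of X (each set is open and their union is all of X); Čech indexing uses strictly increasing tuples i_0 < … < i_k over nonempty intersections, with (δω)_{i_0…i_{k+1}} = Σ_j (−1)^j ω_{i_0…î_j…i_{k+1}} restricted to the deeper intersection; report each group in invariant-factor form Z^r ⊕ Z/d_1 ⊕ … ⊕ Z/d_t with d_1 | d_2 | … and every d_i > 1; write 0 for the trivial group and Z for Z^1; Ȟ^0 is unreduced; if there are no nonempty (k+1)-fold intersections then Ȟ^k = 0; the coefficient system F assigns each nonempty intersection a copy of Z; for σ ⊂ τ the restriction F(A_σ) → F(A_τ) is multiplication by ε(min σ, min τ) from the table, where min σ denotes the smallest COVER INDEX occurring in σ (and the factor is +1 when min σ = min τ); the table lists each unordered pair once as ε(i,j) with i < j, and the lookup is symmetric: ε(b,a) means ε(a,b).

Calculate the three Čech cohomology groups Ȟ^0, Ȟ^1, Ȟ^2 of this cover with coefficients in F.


Ȟ^0(U;F) ≅ 0; Ȟ^1(U;F) ≅ Z/2; Ȟ^2(U;F) ≅ Z

nonempty overlaps:
  A12={t9,t25,t32} A13={t17,t20,t25} A14={t3,t20,t21} A15={t13,t21,t24} A16={t9,t24,t34} A23={t8,t23,t25} A24={t1,t7,t15} A25={t7,t19,t23} A26={t1,t9,t22} A34={t16,t20,t29} A35={t2,t11,t23} A36={t2,t14,t29} A45={t7,t12,t21,t26} A46={t1,t27,t29} A56={t2,t6,t24}
  A123={t25} A126={t9} A134={t20} A145={t21} A156={t24} A235={t23} A245={t7} A246={t1} A346={t29} A356={t2}
C dims 6,15,10; δ0: rk 6, SNF 1^5·2; δ1: rk 9, SNF 1^9
degree 0: 6−6−0 = 0 → Ȟ^0 ≅ 0
degree 1: 15−9−6 = 0 plus torsion [2] → Ȟ^1 ≅ Z/2
degree 2: 10−0−9 = 1 → Ȟ^2 ≅ Z


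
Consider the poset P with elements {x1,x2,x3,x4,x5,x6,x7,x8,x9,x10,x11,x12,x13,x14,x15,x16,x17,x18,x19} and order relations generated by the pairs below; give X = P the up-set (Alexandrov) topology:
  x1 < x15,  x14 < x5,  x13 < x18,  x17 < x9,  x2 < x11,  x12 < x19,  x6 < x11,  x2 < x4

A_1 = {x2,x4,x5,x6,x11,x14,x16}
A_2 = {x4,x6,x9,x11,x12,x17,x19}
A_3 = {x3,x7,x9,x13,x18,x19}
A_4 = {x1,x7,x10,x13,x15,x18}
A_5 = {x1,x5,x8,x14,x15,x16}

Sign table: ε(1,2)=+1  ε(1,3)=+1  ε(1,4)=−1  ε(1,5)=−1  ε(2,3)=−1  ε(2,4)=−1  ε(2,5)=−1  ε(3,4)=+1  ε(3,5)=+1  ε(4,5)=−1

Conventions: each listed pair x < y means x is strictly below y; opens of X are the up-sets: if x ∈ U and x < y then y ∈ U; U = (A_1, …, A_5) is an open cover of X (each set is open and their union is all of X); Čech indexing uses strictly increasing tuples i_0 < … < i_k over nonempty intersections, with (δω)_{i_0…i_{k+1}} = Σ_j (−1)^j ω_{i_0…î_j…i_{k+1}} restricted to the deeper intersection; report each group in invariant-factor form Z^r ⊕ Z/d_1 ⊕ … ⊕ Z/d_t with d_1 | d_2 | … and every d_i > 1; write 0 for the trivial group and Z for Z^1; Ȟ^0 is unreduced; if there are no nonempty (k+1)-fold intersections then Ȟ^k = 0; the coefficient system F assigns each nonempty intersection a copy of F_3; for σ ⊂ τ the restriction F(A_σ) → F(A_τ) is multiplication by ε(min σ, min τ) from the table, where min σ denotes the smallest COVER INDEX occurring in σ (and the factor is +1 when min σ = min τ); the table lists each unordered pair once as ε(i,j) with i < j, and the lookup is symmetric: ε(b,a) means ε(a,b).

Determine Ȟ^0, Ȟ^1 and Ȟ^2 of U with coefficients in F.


Ȟ^0 ≅ 0,  Ȟ^1 ≅ 0,  Ȟ^2 ≅ 0

nerve simplices:
  A12={x4,x6,x11} A15={x5,x14,x16} A23={x9,x19} A34={x7,x13,x18} A45={x1,x15}
C dims 5,5; δ0: rk_F3 5
degree 0: 5−5−0 = 0 → Ȟ^0 ≅ 0
degree 1: 5−0−5 = 0 → Ȟ^1 ≅ 0
degree 2: 0−0−0 = 0 → Ȟ^2 ≅ 0


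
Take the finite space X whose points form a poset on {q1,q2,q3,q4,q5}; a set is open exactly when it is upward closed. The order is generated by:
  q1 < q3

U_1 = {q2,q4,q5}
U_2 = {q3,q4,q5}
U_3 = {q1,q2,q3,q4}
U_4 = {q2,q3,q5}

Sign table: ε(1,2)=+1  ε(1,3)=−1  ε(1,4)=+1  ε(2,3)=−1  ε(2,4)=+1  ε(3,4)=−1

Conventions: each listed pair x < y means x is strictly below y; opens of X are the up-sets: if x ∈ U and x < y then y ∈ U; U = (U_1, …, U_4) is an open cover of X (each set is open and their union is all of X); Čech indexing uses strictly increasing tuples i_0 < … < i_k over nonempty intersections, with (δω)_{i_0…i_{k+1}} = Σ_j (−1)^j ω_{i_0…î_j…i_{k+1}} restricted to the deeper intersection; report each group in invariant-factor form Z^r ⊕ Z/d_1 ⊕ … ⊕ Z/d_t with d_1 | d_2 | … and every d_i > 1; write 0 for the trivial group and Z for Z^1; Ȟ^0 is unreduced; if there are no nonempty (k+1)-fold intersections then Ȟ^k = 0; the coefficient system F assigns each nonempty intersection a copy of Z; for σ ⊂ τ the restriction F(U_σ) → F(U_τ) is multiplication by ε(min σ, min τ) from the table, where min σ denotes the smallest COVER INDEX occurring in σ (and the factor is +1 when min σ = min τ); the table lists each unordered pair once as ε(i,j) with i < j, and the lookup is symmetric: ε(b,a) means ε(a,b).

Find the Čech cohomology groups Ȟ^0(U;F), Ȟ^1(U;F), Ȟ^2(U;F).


intersection data:
  U12={q4,q5} U13={q2,q4} U14={q2,q5} U23={q3,q4} U24={q3,q5} U34={q2,q3}
  U123={q4} U124={q5} U134={q2} U234={q3}
C dims 4,6,4; δ0: rk 3, SNF 1^3; δ1: rk 3, SNF 1^3
Ȟ^0 = (4 − 3) − 0 = 1, so Ȟ^0 ≅ Z
Ȟ^1 = (6 − 3) − 3 = 0, so Ȟ^1 ≅ 0
Ȟ^2 = (4 − 0) − 3 = 1, so Ȟ^2 ≅ Z

Ȟ^0 = Z, Ȟ^1 = 0, Ȟ^2 = Z


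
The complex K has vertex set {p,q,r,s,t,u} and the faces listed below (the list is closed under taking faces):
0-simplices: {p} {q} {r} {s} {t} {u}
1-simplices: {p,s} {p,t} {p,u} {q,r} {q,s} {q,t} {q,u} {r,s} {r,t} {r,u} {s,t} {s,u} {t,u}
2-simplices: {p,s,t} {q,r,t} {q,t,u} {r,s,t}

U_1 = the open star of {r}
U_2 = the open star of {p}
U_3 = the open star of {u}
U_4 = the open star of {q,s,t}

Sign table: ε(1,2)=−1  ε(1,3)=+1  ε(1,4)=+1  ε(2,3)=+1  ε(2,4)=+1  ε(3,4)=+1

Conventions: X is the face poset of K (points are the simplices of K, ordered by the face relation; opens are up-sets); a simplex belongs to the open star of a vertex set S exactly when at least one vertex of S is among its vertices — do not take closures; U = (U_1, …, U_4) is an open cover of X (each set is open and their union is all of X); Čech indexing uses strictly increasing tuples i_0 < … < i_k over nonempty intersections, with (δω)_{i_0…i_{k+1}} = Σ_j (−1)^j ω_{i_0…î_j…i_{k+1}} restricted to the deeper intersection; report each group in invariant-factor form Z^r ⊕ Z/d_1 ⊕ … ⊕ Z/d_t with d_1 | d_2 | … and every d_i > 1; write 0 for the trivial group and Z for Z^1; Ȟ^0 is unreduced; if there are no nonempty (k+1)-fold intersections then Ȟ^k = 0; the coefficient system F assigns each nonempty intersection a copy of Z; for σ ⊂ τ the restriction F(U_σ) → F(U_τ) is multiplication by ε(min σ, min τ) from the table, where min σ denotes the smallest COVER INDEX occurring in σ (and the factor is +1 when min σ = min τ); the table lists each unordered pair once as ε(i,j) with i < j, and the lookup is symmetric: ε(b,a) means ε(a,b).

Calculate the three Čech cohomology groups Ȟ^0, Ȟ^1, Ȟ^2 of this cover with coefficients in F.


cover nerve:
  U1={{r},{q,r},{r,s},{r,t},{r,u},{q,r,t},{r,s,t}} U2={{p},{p,s},{p,t},{p,u},{p,s,t}} U3={{u},{p,u},{q,u},{r,u},{s,u},{t,u},{q,t,u}} U4={{q},{s},{t},{p,s},{p,t},{q,r},{q,s},{q,t},{q,u},{r,s},{r,t},{s,t},{s,u},{t,u},{p,s,t},{q,r,t},{q,t,u},{r,s,t}}
  U13={{r,u}} U14={{q,r},{r,s},{r,t},{q,r,t},{r,s,t}} U23={{p,u}} U24={{p,s},{p,t},{p,s,t}} U34={{q,u},{s,u},{t,u},{q,t,u}}
C dims 4,5; δ0: rk 3, SNF 1^3
Ȟ^0: (4−3)−0=1 ⇒ Z
Ȟ^1: (5−0)−3=2 ⇒ Z^2
Ȟ^2: (0−0)−0=0 ⇒ 0

Ȟ^0 = Z,  Ȟ^1 = Z^2,  Ȟ^2 = 0


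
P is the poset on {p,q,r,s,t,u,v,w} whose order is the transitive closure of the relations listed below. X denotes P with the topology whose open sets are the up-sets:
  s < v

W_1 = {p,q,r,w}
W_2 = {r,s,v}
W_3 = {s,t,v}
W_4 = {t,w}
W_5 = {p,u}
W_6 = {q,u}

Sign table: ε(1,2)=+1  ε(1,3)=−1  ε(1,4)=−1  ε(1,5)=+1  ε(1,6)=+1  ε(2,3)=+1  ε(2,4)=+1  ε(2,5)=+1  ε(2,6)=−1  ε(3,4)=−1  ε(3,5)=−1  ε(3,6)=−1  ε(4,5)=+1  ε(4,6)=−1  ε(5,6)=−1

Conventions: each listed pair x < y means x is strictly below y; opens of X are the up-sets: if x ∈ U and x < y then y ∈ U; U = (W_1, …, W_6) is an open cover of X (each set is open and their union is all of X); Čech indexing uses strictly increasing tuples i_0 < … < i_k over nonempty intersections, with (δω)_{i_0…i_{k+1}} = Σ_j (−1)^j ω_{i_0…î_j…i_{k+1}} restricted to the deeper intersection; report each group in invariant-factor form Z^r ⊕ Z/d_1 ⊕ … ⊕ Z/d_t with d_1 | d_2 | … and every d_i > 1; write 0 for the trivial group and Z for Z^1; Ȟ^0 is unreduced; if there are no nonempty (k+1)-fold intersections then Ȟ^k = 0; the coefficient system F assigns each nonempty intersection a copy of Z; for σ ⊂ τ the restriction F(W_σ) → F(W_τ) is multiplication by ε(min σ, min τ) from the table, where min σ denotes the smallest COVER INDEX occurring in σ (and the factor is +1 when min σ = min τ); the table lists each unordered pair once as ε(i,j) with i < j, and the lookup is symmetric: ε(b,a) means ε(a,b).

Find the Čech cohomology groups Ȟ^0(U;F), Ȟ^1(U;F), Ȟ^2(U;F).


nerve of the cover:
  W12={r} W14={w} W15={p} W16={q} W23={s,v} W34={t} W56={u}
C dims 6,7; δ0: rk 6, SNF 1^5·2
Ȟ^0 = (6 − 6) − 0 = 0, so Ȟ^0 ≅ 0
Ȟ^1 = (7 − 0) − 6 = 1 plus torsion [2], so Ȟ^1 ≅ Z ⊕ Z/2
Ȟ^2 = (0 − 0) − 0 = 0, so Ȟ^2 ≅ 0

Ȟ^0(U;F) ≅ 0, Ȟ^1(U;F) ≅ Z ⊕ Z/2 and Ȟ^2(U;F) ≅ 0


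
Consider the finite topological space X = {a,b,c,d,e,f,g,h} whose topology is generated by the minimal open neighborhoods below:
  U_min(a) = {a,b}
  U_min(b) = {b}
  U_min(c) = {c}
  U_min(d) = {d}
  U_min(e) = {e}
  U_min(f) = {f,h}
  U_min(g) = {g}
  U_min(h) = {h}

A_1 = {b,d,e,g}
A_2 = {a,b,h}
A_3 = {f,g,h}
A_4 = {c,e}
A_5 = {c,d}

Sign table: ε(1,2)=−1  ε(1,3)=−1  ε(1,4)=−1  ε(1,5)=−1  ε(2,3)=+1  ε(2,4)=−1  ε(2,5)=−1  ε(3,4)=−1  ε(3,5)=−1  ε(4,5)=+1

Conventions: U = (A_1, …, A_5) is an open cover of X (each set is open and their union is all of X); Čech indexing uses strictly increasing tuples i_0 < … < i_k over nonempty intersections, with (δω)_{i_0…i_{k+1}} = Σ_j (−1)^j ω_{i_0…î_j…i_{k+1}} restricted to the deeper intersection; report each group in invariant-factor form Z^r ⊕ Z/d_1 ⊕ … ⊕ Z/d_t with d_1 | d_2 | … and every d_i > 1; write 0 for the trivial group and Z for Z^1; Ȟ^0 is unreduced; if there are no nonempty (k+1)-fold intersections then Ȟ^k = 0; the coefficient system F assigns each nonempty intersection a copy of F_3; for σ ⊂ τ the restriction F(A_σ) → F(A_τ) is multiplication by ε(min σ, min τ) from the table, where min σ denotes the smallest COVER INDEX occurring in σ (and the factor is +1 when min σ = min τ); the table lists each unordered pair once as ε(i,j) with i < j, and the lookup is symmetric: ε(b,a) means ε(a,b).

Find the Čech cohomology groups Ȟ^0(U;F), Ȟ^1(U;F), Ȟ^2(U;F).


Ȟ^0 = Z/3; Ȟ^1 = Z/3 ⊕ Z/3; Ȟ^2 = 0

nonempty overlaps:
  A12={b} A13={g} A14={e} A15={d} A23={h} A45={c}
C dims 5,6; δ0: rk_F3 4
degree 0: 5−4−0 = 1 → Ȟ^0 ≅ Z/3
degree 1: 6−0−4 = 2 → Ȟ^1 ≅ Z/3 ⊕ Z/3
degree 2: 0−0−0 = 0 → Ȟ^2 ≅ 0


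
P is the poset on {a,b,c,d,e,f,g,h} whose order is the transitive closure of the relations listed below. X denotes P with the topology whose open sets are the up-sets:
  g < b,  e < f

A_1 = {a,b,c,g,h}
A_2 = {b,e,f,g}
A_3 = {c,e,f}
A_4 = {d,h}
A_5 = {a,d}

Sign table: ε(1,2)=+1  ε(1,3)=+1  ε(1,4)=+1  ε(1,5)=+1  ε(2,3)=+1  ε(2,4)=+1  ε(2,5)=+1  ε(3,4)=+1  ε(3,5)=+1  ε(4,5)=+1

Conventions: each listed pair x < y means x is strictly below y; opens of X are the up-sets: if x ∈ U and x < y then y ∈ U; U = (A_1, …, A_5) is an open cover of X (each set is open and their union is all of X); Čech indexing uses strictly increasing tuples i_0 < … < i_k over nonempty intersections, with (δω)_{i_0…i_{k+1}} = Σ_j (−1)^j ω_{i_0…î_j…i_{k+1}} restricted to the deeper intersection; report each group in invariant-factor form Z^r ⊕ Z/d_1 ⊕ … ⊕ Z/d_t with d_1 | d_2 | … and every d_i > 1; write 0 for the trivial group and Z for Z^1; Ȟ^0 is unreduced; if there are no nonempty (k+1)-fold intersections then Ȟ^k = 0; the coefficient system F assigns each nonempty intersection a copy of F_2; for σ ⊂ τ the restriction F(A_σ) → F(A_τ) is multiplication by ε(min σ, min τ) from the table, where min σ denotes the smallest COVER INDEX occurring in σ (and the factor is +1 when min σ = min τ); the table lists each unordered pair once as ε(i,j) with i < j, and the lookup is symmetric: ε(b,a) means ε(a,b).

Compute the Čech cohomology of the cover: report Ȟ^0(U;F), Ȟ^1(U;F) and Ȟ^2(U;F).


Ȟ^0(U;F) ≅ Z/2; Ȟ^1(U;F) ≅ Z/2 ⊕ Z/2; Ȟ^2(U;F) ≅ 0

cover nerve:
  A12={b,g} A13={c} A14={h} A15={a} A23={e,f} A45={d}
C dims 5,6; δ0: rk_F2 4
Ȟ^0: (5−4)−0=1 ⇒ Z/2
Ȟ^1: (6−0)−4=2 ⇒ Z/2 ⊕ Z/2
Ȟ^2: (0−0)−0=0 ⇒ 0


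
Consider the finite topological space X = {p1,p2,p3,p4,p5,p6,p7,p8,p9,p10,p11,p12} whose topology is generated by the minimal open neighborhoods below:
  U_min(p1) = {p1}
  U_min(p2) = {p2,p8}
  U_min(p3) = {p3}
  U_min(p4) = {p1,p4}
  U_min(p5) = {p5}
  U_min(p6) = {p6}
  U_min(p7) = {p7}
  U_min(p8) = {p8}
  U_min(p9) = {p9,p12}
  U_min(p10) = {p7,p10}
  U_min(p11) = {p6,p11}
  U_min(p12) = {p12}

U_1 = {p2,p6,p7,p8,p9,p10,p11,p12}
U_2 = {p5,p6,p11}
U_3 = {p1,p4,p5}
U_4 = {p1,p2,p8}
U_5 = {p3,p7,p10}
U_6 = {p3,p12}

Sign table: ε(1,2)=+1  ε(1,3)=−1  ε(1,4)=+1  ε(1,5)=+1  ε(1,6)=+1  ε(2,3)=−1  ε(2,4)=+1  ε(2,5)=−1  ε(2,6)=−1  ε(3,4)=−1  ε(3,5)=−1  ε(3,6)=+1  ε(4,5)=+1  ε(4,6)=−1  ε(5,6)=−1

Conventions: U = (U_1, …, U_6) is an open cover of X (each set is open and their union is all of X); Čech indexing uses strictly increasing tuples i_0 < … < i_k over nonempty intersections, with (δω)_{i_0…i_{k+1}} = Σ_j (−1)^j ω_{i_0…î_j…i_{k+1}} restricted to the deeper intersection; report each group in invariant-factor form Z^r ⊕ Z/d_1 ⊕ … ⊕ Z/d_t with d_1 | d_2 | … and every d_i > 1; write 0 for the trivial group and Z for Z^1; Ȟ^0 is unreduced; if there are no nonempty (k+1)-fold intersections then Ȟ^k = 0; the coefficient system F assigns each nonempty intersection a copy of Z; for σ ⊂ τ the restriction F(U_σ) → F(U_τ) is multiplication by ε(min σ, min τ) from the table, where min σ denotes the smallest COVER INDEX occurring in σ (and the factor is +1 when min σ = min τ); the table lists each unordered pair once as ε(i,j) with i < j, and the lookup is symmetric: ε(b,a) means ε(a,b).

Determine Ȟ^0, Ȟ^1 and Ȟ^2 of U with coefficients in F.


nerve of the cover:
  U12={p6,p11} U14={p2,p8} U15={p7,p10} U16={p12} U23={p5} U34={p1} U56={p3}
C dims 6,7; δ0: rk 6, SNF 1^5·2
Ȟ^0 = (6 − 6) − 0 = 0, so Ȟ^0 ≅ 0
Ȟ^1 = (7 − 0) − 6 = 1 plus torsion [2], so Ȟ^1 ≅ Z ⊕ Z/2
Ȟ^2 = (0 − 0) − 0 = 0, so Ȟ^2 ≅ 0

Ȟ^0(U;F) ≅ 0,  Ȟ^1(U;F) ≅ Z ⊕ Z/2,  Ȟ^2(U;F) ≅ 0


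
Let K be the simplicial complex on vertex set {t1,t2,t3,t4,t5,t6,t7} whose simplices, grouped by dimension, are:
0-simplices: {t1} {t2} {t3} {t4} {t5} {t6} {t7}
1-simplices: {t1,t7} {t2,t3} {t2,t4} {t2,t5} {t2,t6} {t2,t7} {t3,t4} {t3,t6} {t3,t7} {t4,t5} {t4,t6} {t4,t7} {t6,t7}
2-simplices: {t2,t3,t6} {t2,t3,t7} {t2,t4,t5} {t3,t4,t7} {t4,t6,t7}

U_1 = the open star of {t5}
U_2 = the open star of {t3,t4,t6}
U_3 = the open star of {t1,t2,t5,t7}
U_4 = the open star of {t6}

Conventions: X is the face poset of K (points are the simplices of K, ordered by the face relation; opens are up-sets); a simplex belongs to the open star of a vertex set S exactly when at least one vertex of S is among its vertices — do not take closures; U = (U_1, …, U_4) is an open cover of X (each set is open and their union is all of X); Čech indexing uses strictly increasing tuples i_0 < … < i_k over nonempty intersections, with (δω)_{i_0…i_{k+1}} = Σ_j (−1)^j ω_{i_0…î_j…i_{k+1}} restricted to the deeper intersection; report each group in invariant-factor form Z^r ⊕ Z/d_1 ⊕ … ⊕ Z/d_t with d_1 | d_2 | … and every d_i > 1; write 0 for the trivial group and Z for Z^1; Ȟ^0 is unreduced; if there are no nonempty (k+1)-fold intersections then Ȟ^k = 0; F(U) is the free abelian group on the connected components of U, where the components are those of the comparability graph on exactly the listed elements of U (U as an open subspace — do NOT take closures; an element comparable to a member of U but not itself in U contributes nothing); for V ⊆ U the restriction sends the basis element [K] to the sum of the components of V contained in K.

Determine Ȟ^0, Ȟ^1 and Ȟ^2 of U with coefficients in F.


Ȟ^0(U;F) ≅ Z; Ȟ^1(U;F) ≅ Z; Ȟ^2(U;F) ≅ 0

cover nerve:
  U1={{t5},{t2,t5},{t4,t5},{t2,t4,t5}} U2={{t3},{t4},{t6},{t2,t3},{t2,t4},{t2,t6},{t3,t4},{t3,t6},{t3,t7},{t4,t5},{t4,t6},{t4,t7},{t6,t7},{t2,t3,t6},{t2,t3,t7},{t2,t4,t5},{t3,t4,t7},{t4,t6,t7}} U3={{t1},{t2},{t5},{t7},{t1,t7},{t2,t3},{t2,t4},{t2,t5},{t2,t6},{t2,t7},{t3,t7},{t4,t5},{t4,t7},{t6,t7},{t2,t3,t6},{t2,t3,t7},{t2,t4,t5},{t3,t4,t7},{t4,t6,t7}} U4={{t6},{t2,t6},{t3,t6},{t4,t6},{t6,t7},{t2,t3,t6},{t4,t6,t7}}
  U12={{t4,t5},{t2,t4,t5}} U13={{t5},{t2,t5},{t4,t5},{t2,t4,t5}} U23={{t2,t3},{t2,t4},{t2,t6},{t3,t7},{t4,t5},{t4,t7},{t6,t7},{t2,t3,t6},{t2,t3,t7},{t2,t4,t5},{t3,t4,t7},{t4,t6,t7}} U24={{t6},{t2,t6},{t3,t6},{t4,t6},{t6,t7},{t2,t3,t6},{t4,t6,t7}} U34={{t2,t6},{t6,t7},{t2,t3,t6},{t4,t6,t7}}
  U123={{t4,t5},{t2,t4,t5}} U234={{t2,t6},{t6,t7},{t2,t3,t6},{t4,t6,t7}}
components per intersection:
  U1: {{t5},{t2,t5},{t4,t5},{t2,t4,t5}}
  U2: {{t3},{t4},{t6},{t2,t3},{t2,t4},{t2,t6},{t3,t4},{t3,t6},{t3,t7},{t4,t5},{t4,t6},{t4,t7},{t6,t7},{t2,t3,t6},{t2,t3,t7},{t2,t4,t5},{t3,t4,t7},{t4,t6,t7}}
  U3: {{t1},{t2},{t5},{t7},{t1,t7},{t2,t3},{t2,t4},{t2,t5},{t2,t6},{t2,t7},{t3,t7},{t4,t5},{t4,t7},{t6,t7},{t2,t3,t6},{t2,t3,t7},{t2,t4,t5},{t3,t4,t7},{t4,t6,t7}}
  U4: {{t6},{t2,t6},{t3,t6},{t4,t6},{t6,t7},{t2,t3,t6},{t4,t6,t7}}
  U12: {{t4,t5},{t2,t4,t5}}
  U13: {{t5},{t2,t5},{t4,t5},{t2,t4,t5}}
  U23: {{t2,t3},{t2,t6},{t3,t7},{t4,t7},{t6,t7},{t2,t3,t6},{t2,t3,t7},{t3,t4,t7},{t4,t6,t7}} {{t2,t4},{t4,t5},{t2,t4,t5}}
  U24: {{t6},{t2,t6},{t3,t6},{t4,t6},{t6,t7},{t2,t3,t6},{t4,t6,t7}}
  U34: {{t2,t6},{t2,t3,t6}} {{t6,t7},{t4,t6,t7}}
  U123: {{t4,t5},{t2,t4,t5}}
  U234: {{t2,t6},{t2,t3,t6}} {{t6,t7},{t4,t6,t7}}
C dims 4,7,3; δ0: rk 3, SNF 1^3; δ1: rk 3, SNF 1^3
Ȟ^0: (4−3)−0=1 ⇒ Z
Ȟ^1: (7−3)−3=1 ⇒ Z
Ȟ^2: (3−0)−3=0 ⇒ 0


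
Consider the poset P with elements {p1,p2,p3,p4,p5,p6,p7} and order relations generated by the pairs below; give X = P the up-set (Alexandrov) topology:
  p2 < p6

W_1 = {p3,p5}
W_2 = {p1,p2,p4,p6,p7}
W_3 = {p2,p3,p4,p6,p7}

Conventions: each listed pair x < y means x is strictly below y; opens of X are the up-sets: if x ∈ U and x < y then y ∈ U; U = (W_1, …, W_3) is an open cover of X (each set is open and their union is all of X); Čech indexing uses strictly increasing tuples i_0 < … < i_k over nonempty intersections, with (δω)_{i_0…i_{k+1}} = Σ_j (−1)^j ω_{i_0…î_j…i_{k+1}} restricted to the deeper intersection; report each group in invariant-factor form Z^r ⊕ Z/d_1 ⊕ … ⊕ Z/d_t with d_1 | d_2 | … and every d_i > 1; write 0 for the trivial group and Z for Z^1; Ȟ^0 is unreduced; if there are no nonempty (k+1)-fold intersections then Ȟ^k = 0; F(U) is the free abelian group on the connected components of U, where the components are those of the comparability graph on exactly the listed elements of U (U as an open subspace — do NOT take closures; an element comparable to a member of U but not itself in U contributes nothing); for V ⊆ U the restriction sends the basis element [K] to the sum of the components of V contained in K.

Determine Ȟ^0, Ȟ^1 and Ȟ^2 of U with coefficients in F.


nonempty overlaps:
  W13={p3} W23={p2,p4,p6,p7}
components per intersection:
  W1: {p3} {p5}
  W2: {p1} {p2,p6} {p4} {p7}
  W3: {p2,p6} {p3} {p4} {p7}
  W13: {p3}
  W23: {p2,p6} {p4} {p7}
C dims 10,4; δ0: rk 4, SNF 1^4
degree 0: 10−4−0 = 6 → Ȟ^0 ≅ Z^6
degree 1: 4−0−4 = 0 → Ȟ^1 ≅ 0
degree 2: 0−0−0 = 0 → Ȟ^2 ≅ 0

Ȟ^0(U;F) ≅ Z^6, Ȟ^1(U;F) ≅ 0 and Ȟ^2(U;F) ≅ 0


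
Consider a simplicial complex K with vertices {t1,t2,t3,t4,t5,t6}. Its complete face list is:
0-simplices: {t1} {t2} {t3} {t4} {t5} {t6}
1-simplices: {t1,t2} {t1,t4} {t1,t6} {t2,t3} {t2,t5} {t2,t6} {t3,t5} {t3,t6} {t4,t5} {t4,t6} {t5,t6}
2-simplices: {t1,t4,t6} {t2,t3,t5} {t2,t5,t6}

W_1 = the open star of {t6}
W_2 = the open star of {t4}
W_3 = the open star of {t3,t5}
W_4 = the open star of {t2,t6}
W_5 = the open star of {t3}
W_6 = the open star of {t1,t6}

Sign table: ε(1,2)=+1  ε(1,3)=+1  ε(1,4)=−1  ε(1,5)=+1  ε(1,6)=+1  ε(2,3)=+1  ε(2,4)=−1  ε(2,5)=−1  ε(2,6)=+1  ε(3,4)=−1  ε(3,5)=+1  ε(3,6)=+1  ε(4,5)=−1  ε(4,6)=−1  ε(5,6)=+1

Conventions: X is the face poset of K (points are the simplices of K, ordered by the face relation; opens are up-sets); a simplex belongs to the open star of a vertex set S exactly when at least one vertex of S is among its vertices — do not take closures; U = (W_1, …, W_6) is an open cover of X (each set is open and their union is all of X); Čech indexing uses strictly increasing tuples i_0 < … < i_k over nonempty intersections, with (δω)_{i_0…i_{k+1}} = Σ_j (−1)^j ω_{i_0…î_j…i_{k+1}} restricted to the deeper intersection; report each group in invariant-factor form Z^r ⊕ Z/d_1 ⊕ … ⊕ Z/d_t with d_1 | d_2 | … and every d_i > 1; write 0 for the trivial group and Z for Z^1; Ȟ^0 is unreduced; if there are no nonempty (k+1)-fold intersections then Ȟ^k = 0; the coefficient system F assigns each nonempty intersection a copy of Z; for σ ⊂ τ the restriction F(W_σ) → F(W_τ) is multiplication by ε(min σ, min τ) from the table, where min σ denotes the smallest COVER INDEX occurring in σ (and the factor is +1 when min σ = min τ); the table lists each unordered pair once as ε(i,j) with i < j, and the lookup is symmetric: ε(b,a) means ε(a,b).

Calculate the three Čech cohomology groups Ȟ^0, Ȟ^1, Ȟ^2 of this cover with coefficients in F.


nerve simplices:
  W1={{t6},{t1,t6},{t2,t6},{t3,t6},{t4,t6},{t5,t6},{t1,t4,t6},{t2,t5,t6}} W2={{t4},{t1,t4},{t4,t5},{t4,t6},{t1,t4,t6}} W3={{t3},{t5},{t2,t3},{t2,t5},{t3,t5},{t3,t6},{t4,t5},{t5,t6},{t2,t3,t5},{t2,t5,t6}} W4={{t2},{t6},{t1,t2},{t1,t6},{t2,t3},{t2,t5},{t2,t6},{t3,t6},{t4,t6},{t5,t6},{t1,t4,t6},{t2,t3,t5},{t2,t5,t6}} W5={{t3},{t2,t3},{t3,t5},{t3,t6},{t2,t3,t5}} W6={{t1},{t6},{t1,t2},{t1,t4},{t1,t6},{t2,t6},{t3,t6},{t4,t6},{t5,t6},{t1,t4,t6},{t2,t5,t6}}
  W12={{t4,t6},{t1,t4,t6}} W13={{t3,t6},{t5,t6},{t2,t5,t6}} W14={{t6},{t1,t6},{t2,t6},{t3,t6},{t4,t6},{t5,t6},{t1,t4,t6},{t2,t5,t6}} W15={{t3,t6}} W16={{t6},{t1,t6},{t2,t6},{t3,t6},{t4,t6},{t5,t6},{t1,t4,t6},{t2,t5,t6}} W23={{t4,t5}} W24={{t4,t6},{t1,t4,t6}} W26={{t1,t4},{t4,t6},{t1,t4,t6}} W34={{t2,t3},{t2,t5},{t3,t6},{t5,t6},{t2,t3,t5},{t2,t5,t6}} W35={{t3},{t2,t3},{t3,t5},{t3,t6},{t2,t3,t5}} W36={{t3,t6},{t5,t6},{t2,t5,t6}} W45={{t2,t3},{t3,t6},{t2,t3,t5}} W46={{t6},{t1,t2},{t1,t6},{t2,t6},{t3,t6},{t4,t6},{t5,t6},{t1,t4,t6},{t2,t5,t6}} W56={{t3,t6}}
  W124={{t4,t6},{t1,t4,t6}} W126={{t4,t6},{t1,t4,t6}} W134={{t3,t6},{t5,t6},{t2,t5,t6}} W135={{t3,t6}} W136={{t3,t6},{t5,t6},{t2,t5,t6}} W145={{t3,t6}} W146={{t6},{t1,t6},{t2,t6},{t3,t6},{t4,t6},{t5,t6},{t1,t4,t6},{t2,t5,t6}} W156={{t3,t6}} W246={{t4,t6},{t1,t4,t6}} W345={{t2,t3},{t3,t6},{t2,t3,t5}} W346={{t3,t6},{t5,t6},{t2,t5,t6}} W356={{t3,t6}} W456={{t3,t6}}
  W1246={{t4,t6},{t1,t4,t6}} W1345={{t3,t6}} W1346={{t3,t6},{t5,t6},{t2,t5,t6}} W1356={{t3,t6}} W1456={{t3,t6}} W3456={{t3,t6}}
  W13456={{t3,t6}}
C dims 6,14,13,6; δ0: rk 5, SNF 1^5; δ1: rk 8, SNF 1^8; δ2: rk 5, SNF 1^5
degree 0: 6−5−0 = 1 → Ȟ^0 ≅ Z
degree 1: 14−8−5 = 1 → Ȟ^1 ≅ Z
degree 2: 13−5−8 = 0 → Ȟ^2 ≅ 0

Ȟ^0(U;F) ≅ Z; Ȟ^1(U;F) ≅ Z; Ȟ^2(U;F) ≅ 0


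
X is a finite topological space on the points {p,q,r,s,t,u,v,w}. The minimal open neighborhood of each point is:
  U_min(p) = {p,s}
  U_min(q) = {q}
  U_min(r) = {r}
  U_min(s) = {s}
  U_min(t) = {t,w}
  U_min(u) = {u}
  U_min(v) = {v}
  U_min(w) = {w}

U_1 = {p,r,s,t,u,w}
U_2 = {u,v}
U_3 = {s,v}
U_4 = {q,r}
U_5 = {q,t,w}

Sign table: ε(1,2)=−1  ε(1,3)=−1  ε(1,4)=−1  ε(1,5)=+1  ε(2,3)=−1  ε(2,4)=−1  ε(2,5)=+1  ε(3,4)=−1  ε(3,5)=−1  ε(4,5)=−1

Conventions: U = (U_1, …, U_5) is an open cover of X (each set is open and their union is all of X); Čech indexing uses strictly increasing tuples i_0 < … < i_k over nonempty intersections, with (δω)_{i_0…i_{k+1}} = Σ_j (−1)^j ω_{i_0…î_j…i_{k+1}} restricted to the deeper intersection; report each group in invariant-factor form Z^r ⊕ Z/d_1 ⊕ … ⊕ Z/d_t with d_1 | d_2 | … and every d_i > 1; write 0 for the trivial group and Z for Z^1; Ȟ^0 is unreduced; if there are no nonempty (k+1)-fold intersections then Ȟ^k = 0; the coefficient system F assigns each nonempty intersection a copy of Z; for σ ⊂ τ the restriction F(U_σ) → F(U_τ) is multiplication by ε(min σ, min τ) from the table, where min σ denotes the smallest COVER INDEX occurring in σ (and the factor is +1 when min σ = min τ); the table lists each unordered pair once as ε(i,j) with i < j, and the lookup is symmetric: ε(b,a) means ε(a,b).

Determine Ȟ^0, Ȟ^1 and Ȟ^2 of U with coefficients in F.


nerve simplices:
  U12={u} U13={s} U14={r} U15={t,w} U23={v} U45={q}
C dims 5,6; δ0: rk 5, SNF 1^4·2
degree 0: 5−5−0 = 0 → Ȟ^0 ≅ 0
degree 1: 6−0−5 = 1 plus torsion [2] → Ȟ^1 ≅ Z ⊕ Z/2
degree 2: 0−0−0 = 0 → Ȟ^2 ≅ 0

Ȟ^0 ≅ 0, Ȟ^1 ≅ Z ⊕ Z/2 and Ȟ^2 ≅ 0


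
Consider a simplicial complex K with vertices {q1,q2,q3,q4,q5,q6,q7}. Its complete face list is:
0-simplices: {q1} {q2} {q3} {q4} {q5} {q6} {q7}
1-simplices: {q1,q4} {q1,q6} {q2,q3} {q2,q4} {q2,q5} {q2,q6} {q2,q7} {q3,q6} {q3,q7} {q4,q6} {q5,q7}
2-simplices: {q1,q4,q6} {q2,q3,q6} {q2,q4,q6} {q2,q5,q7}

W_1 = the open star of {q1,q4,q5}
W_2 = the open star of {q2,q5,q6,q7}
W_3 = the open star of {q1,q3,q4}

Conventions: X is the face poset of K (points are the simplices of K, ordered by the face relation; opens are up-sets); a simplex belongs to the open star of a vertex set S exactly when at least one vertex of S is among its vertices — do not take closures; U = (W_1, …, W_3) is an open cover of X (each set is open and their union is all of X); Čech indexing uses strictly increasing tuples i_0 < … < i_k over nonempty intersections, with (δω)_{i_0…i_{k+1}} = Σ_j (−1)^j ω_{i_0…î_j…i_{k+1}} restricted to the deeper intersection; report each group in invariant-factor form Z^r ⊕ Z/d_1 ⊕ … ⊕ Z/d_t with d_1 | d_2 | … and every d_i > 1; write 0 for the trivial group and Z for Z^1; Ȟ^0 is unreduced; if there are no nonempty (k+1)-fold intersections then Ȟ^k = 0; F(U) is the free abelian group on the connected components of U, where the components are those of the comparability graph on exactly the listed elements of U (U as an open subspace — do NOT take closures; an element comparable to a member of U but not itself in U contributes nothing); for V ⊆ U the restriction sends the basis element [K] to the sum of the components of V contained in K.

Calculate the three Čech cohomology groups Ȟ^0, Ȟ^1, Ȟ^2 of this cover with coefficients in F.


Ȟ^0(U;F) ≅ Z, Ȟ^1(U;F) ≅ Z, Ȟ^2(U;F) ≅ 0

cover nerve:
  W1={{q1},{q4},{q5},{q1,q4},{q1,q6},{q2,q4},{q2,q5},{q4,q6},{q5,q7},{q1,q4,q6},{q2,q4,q6},{q2,q5,q7}} W2={{q2},{q5},{q6},{q7},{q1,q6},{q2,q3},{q2,q4},{q2,q5},{q2,q6},{q2,q7},{q3,q6},{q3,q7},{q4,q6},{q5,q7},{q1,q4,q6},{q2,q3,q6},{q2,q4,q6},{q2,q5,q7}} W3={{q1},{q3},{q4},{q1,q4},{q1,q6},{q2,q3},{q2,q4},{q3,q6},{q3,q7},{q4,q6},{q1,q4,q6},{q2,q3,q6},{q2,q4,q6}}
  W12={{q5},{q1,q6},{q2,q4},{q2,q5},{q4,q6},{q5,q7},{q1,q4,q6},{q2,q4,q6},{q2,q5,q7}} W13={{q1},{q4},{q1,q4},{q1,q6},{q2,q4},{q4,q6},{q1,q4,q6},{q2,q4,q6}} W23={{q1,q6},{q2,q3},{q2,q4},{q3,q6},{q3,q7},{q4,q6},{q1,q4,q6},{q2,q3,q6},{q2,q4,q6}}
  W123={{q1,q6},{q2,q4},{q4,q6},{q1,q4,q6},{q2,q4,q6}}
components per intersection:
  W1: {{q1},{q4},{q1,q4},{q1,q6},{q2,q4},{q4,q6},{q1,q4,q6},{q2,q4,q6}} {{q5},{q2,q5},{q5,q7},{q2,q5,q7}}
  W2: {{q2},{q5},{q6},{q7},{q1,q6},{q2,q3},{q2,q4},{q2,q5},{q2,q6},{q2,q7},{q3,q6},{q3,q7},{q4,q6},{q5,q7},{q1,q4,q6},{q2,q3,q6},{q2,q4,q6},{q2,q5,q7}}
  W3: {{q1},{q4},{q1,q4},{q1,q6},{q2,q4},{q4,q6},{q1,q4,q6},{q2,q4,q6}} {{q3},{q2,q3},{q3,q6},{q3,q7},{q2,q3,q6}}
  W12: {{q5},{q2,q5},{q5,q7},{q2,q5,q7}} {{q1,q6},{q2,q4},{q4,q6},{q1,q4,q6},{q2,q4,q6}}
  W13: {{q1},{q4},{q1,q4},{q1,q6},{q2,q4},{q4,q6},{q1,q4,q6},{q2,q4,q6}}
  W23: {{q1,q6},{q2,q4},{q4,q6},{q1,q4,q6},{q2,q4,q6}} {{q2,q3},{q3,q6},{q2,q3,q6}} {{q3,q7}}
  W123: {{q1,q6},{q2,q4},{q4,q6},{q1,q4,q6},{q2,q4,q6}}
C dims 5,6,1; δ0: rk 4, SNF 1^4; δ1: rk 1, SNF 1^1
Ȟ^0: (5−4)−0=1 ⇒ Z
Ȟ^1: (6−1)−4=1 ⇒ Z
Ȟ^2: (1−0)−1=0 ⇒ 0


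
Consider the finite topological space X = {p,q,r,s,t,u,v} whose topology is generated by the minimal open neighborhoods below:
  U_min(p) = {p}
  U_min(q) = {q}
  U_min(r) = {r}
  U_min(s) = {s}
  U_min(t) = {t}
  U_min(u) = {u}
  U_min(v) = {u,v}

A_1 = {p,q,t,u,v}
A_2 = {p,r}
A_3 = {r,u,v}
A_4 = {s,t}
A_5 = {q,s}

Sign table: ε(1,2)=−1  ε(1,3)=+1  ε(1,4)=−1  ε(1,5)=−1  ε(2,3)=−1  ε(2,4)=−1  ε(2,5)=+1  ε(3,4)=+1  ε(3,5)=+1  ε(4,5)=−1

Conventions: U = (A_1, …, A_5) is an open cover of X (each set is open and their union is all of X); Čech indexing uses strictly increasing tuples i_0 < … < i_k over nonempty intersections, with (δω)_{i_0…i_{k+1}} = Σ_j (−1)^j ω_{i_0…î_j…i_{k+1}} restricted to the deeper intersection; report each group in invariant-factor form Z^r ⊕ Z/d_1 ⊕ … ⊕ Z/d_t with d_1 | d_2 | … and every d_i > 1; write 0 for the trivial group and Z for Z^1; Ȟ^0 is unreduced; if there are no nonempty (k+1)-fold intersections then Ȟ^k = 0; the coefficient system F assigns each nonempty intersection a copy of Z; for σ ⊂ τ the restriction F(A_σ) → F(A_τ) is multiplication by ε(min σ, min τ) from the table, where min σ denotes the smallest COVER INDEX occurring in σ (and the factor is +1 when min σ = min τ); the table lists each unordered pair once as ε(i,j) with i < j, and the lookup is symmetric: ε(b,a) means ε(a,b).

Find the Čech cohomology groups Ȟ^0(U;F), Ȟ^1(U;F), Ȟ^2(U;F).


intersection data:
  A12={p} A13={u,v} A14={t} A15={q} A23={r} A45={s}
C dims 5,6; δ0: rk 5, SNF 1^4·2
Ȟ^0 = (5 − 5) − 0 = 0, so Ȟ^0 ≅ 0
Ȟ^1 = (6 − 0) − 5 = 1 plus torsion [2], so Ȟ^1 ≅ Z ⊕ Z/2
Ȟ^2 = (0 − 0) − 0 = 0, so Ȟ^2 ≅ 0

Ȟ^0 ≅ 0,  Ȟ^1 ≅ Z ⊕ Z/2,  Ȟ^2 ≅ 0


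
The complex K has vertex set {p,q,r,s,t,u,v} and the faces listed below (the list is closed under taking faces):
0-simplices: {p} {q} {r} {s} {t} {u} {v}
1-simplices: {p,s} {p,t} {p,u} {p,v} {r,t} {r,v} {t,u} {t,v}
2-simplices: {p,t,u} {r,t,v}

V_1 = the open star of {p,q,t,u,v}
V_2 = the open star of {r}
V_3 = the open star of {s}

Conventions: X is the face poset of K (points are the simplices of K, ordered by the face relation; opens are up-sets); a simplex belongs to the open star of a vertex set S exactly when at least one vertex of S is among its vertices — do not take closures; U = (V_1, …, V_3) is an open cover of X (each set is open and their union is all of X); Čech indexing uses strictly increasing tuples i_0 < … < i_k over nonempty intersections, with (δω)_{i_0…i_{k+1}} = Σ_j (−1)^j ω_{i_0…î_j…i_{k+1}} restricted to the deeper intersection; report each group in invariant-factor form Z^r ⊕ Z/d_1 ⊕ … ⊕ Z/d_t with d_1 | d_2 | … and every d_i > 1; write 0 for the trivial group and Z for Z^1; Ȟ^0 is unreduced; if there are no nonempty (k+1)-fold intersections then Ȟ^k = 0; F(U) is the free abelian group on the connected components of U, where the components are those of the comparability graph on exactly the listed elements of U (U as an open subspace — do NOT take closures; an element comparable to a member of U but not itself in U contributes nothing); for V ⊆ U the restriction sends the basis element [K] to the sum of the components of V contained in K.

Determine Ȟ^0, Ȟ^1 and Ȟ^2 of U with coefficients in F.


Ȟ^0(U;F) ≅ Z^2,  Ȟ^1(U;F) ≅ 0,  Ȟ^2(U;F) ≅ 0

nerve simplices:
  V1={{p},{q},{t},{u},{v},{p,s},{p,t},{p,u},{p,v},{r,t},{r,v},{t,u},{t,v},{p,t,u},{r,t,v}} V2={{r},{r,t},{r,v},{r,t,v}} V3={{s},{p,s}}
  V12={{r,t},{r,v},{r,t,v}} V13={{p,s}}
components per intersection:
  V1: {{p},{t},{u},{v},{p,s},{p,t},{p,u},{p,v},{r,t},{r,v},{t,u},{t,v},{p,t,u},{r,t,v}} {{q}}
  V2: {{r},{r,t},{r,v},{r,t,v}}
  V3: {{s},{p,s}}
  V12: {{r,t},{r,v},{r,t,v}}
  V13: {{p,s}}
C dims 4,2; δ0: rk 2, SNF 1^2
degree 0: 4−2−0 = 2 → Ȟ^0 ≅ Z^2
degree 1: 2−0−2 = 0 → Ȟ^1 ≅ 0
degree 2: 0−0−0 = 0 → Ȟ^2 ≅ 0
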